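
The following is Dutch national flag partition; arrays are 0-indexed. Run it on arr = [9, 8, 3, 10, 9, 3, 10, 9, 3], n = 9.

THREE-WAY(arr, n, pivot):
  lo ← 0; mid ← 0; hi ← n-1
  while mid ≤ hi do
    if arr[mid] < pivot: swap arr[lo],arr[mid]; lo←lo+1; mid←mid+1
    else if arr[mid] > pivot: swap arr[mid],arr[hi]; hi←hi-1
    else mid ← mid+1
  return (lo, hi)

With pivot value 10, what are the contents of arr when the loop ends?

lo=0 mid=0 hi=8
9<10: swap(0,0), lo=1 mid=1 ⇒ [9, 8, 3, 10, 9, 3, 10, 9, 3]
8<10: swap(1,1), lo=2 mid=2 ⇒ [9, 8, 3, 10, 9, 3, 10, 9, 3]
3<10: swap(2,2), lo=3 mid=3 ⇒ [9, 8, 3, 10, 9, 3, 10, 9, 3]
10=10: mid=4
9<10: swap(3,4), lo=4 mid=5 ⇒ [9, 8, 3, 9, 10, 3, 10, 9, 3]
3<10: swap(4,5), lo=5 mid=6 ⇒ [9, 8, 3, 9, 3, 10, 10, 9, 3]
10=10: mid=7
9<10: swap(5,7), lo=6 mid=8 ⇒ [9, 8, 3, 9, 3, 9, 10, 10, 3]
3<10: swap(6,8), lo=7 mid=9 ⇒ [9, 8, 3, 9, 3, 9, 3, 10, 10]
done. lo=7 hi=8; arr=[9, 8, 3, 9, 3, 9, 3, 10, 10]

[9, 8, 3, 9, 3, 9, 3, 10, 10]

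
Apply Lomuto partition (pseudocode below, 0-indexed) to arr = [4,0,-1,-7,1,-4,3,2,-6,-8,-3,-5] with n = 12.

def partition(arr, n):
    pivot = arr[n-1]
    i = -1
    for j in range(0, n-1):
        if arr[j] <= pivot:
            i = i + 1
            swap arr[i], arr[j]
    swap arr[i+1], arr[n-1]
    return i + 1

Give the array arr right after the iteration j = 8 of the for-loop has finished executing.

[-7,-6,-1,4,1,-4,3,2,0,-8,-3,-5]

pivot=-5, i=-1
j=0: 4>-5, skip
j=1: 0>-5, skip
j=2: -1>-5, skip
j=3: -7≤-5, i=0, swap(0,3) ⇒ [-7,0,-1,4,1,-4,3,2,-6,-8,-3,-5]
j=4: 1>-5, skip
j=5: -4>-5, skip
j=6: 3>-5, skip
j=7: 2>-5, skip
j=8: -6≤-5, i=1, swap(1,8) ⇒ [-7,-6,-1,4,1,-4,3,2,0,-8,-3,-5]
(after j=8) arr = [-7,-6,-1,4,1,-4,3,2,0,-8,-3,-5]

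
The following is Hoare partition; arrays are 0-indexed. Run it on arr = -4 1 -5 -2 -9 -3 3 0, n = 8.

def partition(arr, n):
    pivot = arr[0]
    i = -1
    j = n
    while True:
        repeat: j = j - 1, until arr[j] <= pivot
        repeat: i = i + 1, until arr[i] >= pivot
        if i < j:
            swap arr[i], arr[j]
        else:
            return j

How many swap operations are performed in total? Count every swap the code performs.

2

pivot = arr[0] = -4; i = -1, j = 8
j→4 (arr[4]=-9≤-4), i→0 (arr[0]=-4≥-4); i<j, swap → -9 1 -5 -2 -4 -3 3 0
j→2 (arr[2]=-5≤-4), i→1 (arr[1]=1≥-4); i<j, swap → -9 -5 1 -2 -4 -3 3 0
j→1, i→2; i≥j, return j=1. arr = -9 -5 1 -2 -4 -3 3 0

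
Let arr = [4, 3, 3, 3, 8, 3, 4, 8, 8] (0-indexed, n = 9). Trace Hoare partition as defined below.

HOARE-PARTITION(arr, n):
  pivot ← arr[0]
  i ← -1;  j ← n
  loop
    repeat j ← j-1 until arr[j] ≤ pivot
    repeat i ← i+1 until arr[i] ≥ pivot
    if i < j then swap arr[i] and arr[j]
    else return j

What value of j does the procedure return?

pivot = arr[0] = 4; i = -1, j = 9
j→6 (arr[6]=4≤4), i→0 (arr[0]=4≥4); i<j, swap → [4, 3, 3, 3, 8, 3, 4, 8, 8]
j→5 (arr[5]=3≤4), i→4 (arr[4]=8≥4); i<j, swap → [4, 3, 3, 3, 3, 8, 4, 8, 8]
j→4, i→5; i≥j, return j=4. arr = [4, 3, 3, 3, 3, 8, 4, 8, 8]

4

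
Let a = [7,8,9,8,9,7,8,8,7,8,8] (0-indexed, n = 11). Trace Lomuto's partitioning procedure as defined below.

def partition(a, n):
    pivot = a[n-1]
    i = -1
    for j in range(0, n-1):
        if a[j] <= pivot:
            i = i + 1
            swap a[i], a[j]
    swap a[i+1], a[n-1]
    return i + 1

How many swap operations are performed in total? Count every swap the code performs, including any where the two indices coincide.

pivot=8, i=-1
j=0: 7≤8, i=0, swap(0,0) ⇒ [7,8,9,8,9,7,8,8,7,8,8]
j=1: 8≤8, i=1, swap(1,1) ⇒ [7,8,9,8,9,7,8,8,7,8,8]
j=2: 9>8, skip
j=3: 8≤8, i=2, swap(2,3) ⇒ [7,8,8,9,9,7,8,8,7,8,8]
j=4: 9>8, skip
j=5: 7≤8, i=3, swap(3,5) ⇒ [7,8,8,7,9,9,8,8,7,8,8]
j=6: 8≤8, i=4, swap(4,6) ⇒ [7,8,8,7,8,9,9,8,7,8,8]
j=7: 8≤8, i=5, swap(5,7) ⇒ [7,8,8,7,8,8,9,9,7,8,8]
j=8: 7≤8, i=6, swap(6,8) ⇒ [7,8,8,7,8,8,7,9,9,8,8]
j=9: 8≤8, i=7, swap(7,9) ⇒ [7,8,8,7,8,8,7,8,9,9,8]
swap(8,10) ⇒ [7,8,8,7,8,8,7,8,8,9,9]; return 8

9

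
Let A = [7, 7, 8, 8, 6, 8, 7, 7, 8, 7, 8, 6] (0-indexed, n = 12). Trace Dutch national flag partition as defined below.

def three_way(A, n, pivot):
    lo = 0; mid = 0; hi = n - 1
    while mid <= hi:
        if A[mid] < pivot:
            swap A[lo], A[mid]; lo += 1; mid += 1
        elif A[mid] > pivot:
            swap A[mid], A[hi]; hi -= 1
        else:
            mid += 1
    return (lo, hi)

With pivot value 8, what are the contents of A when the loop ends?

lo=0 mid=0 hi=11
7<8: swap(0,0), lo=1 mid=1 ⇒ [7, 7, 8, 8, 6, 8, 7, 7, 8, 7, 8, 6]
7<8: swap(1,1), lo=2 mid=2 ⇒ [7, 7, 8, 8, 6, 8, 7, 7, 8, 7, 8, 6]
8=8: mid=3
8=8: mid=4
6<8: swap(2,4), lo=3 mid=5 ⇒ [7, 7, 6, 8, 8, 8, 7, 7, 8, 7, 8, 6]
8=8: mid=6
7<8: swap(3,6), lo=4 mid=7 ⇒ [7, 7, 6, 7, 8, 8, 8, 7, 8, 7, 8, 6]
7<8: swap(4,7), lo=5 mid=8 ⇒ [7, 7, 6, 7, 7, 8, 8, 8, 8, 7, 8, 6]
8=8: mid=9
7<8: swap(5,9), lo=6 mid=10 ⇒ [7, 7, 6, 7, 7, 7, 8, 8, 8, 8, 8, 6]
8=8: mid=11
6<8: swap(6,11), lo=7 mid=12 ⇒ [7, 7, 6, 7, 7, 7, 6, 8, 8, 8, 8, 8]
done. lo=7 hi=11; A=[7, 7, 6, 7, 7, 7, 6, 8, 8, 8, 8, 8]

[7, 7, 6, 7, 7, 7, 6, 8, 8, 8, 8, 8]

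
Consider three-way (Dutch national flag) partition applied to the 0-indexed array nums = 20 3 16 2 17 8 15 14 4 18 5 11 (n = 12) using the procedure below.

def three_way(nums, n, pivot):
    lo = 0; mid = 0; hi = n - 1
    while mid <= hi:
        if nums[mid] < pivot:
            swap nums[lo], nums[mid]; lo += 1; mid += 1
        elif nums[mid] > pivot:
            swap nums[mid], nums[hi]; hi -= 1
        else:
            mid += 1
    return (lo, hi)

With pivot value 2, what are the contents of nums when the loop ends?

2 16 3 17 8 15 14 4 18 5 11 20

lo=0 mid=0 hi=11
20>2: swap(0,11), hi=10 ⇒ 11 3 16 2 17 8 15 14 4 18 5 20
11>2: swap(0,10), hi=9 ⇒ 5 3 16 2 17 8 15 14 4 18 11 20
5>2: swap(0,9), hi=8 ⇒ 18 3 16 2 17 8 15 14 4 5 11 20
18>2: swap(0,8), hi=7 ⇒ 4 3 16 2 17 8 15 14 18 5 11 20
4>2: swap(0,7), hi=6 ⇒ 14 3 16 2 17 8 15 4 18 5 11 20
14>2: swap(0,6), hi=5 ⇒ 15 3 16 2 17 8 14 4 18 5 11 20
15>2: swap(0,5), hi=4 ⇒ 8 3 16 2 17 15 14 4 18 5 11 20
8>2: swap(0,4), hi=3 ⇒ 17 3 16 2 8 15 14 4 18 5 11 20
17>2: swap(0,3), hi=2 ⇒ 2 3 16 17 8 15 14 4 18 5 11 20
2=2: mid=1
3>2: swap(1,2), hi=1 ⇒ 2 16 3 17 8 15 14 4 18 5 11 20
16>2: swap(1,1), hi=0 ⇒ 2 16 3 17 8 15 14 4 18 5 11 20
done. lo=0 hi=0; nums=2 16 3 17 8 15 14 4 18 5 11 20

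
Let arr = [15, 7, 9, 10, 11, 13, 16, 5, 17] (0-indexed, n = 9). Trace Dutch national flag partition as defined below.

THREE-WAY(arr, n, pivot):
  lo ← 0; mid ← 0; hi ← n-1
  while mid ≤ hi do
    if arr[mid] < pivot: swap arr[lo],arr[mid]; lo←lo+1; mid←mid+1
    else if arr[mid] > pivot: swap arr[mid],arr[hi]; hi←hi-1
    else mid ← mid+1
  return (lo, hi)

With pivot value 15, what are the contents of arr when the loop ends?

pivot = 15; lo=0, mid=0, hi=8
arr[mid]=15=15: mid=1
arr[mid]=7<15: swap arr[0],arr[1]; lo=1,mid=2 → [7, 15, 9, 10, 11, 13, 16, 5, 17]
arr[mid]=9<15: swap arr[1],arr[2]; lo=2,mid=3 → [7, 9, 15, 10, 11, 13, 16, 5, 17]
arr[mid]=10<15: swap arr[2],arr[3]; lo=3,mid=4 → [7, 9, 10, 15, 11, 13, 16, 5, 17]
arr[mid]=11<15: swap arr[3],arr[4]; lo=4,mid=5 → [7, 9, 10, 11, 15, 13, 16, 5, 17]
arr[mid]=13<15: swap arr[4],arr[5]; lo=5,mid=6 → [7, 9, 10, 11, 13, 15, 16, 5, 17]
arr[mid]=16>15: swap arr[6],arr[8]; hi=7 → [7, 9, 10, 11, 13, 15, 17, 5, 16]
arr[mid]=17>15: swap arr[6],arr[7]; hi=6 → [7, 9, 10, 11, 13, 15, 5, 17, 16]
arr[mid]=5<15: swap arr[5],arr[6]; lo=6,mid=7 → [7, 9, 10, 11, 13, 5, 15, 17, 16]
end: lo=6, hi=6; arr = [7, 9, 10, 11, 13, 5, 15, 17, 16]

[7, 9, 10, 11, 13, 5, 15, 17, 16]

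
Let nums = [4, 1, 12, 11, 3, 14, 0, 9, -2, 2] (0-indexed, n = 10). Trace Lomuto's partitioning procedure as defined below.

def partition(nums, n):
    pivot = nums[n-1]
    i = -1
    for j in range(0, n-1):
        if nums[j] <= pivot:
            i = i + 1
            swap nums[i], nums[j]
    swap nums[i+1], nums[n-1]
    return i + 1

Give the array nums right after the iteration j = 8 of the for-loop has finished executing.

[1, 0, -2, 11, 3, 14, 4, 9, 12, 2]

pivot=2, i=-1
j=0: 4>2, skip
j=1: 1≤2, i=0, swap(0,1) ⇒ [1, 4, 12, 11, 3, 14, 0, 9, -2, 2]
j=2: 12>2, skip
j=3: 11>2, skip
j=4: 3>2, skip
j=5: 14>2, skip
j=6: 0≤2, i=1, swap(1,6) ⇒ [1, 0, 12, 11, 3, 14, 4, 9, -2, 2]
j=7: 9>2, skip
j=8: -2≤2, i=2, swap(2,8) ⇒ [1, 0, -2, 11, 3, 14, 4, 9, 12, 2]
(after j=8) nums = [1, 0, -2, 11, 3, 14, 4, 9, 12, 2]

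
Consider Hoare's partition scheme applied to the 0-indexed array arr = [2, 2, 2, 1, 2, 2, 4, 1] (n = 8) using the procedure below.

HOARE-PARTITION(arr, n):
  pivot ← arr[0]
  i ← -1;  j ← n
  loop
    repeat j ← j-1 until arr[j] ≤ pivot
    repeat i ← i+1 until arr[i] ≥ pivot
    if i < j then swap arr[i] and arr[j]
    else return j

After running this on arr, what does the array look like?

pivot=2
j stops at 7 (1), i stops at 0 (2); swap ⇒ [1, 2, 2, 1, 2, 2, 4, 2]
j stops at 5 (2), i stops at 1 (2); swap ⇒ [1, 2, 2, 1, 2, 2, 4, 2]
j stops at 4 (2), i stops at 2 (2); swap ⇒ [1, 2, 2, 1, 2, 2, 4, 2]
j stops at 3, i stops at 4; i≥j ⇒ return 3. arr=[1, 2, 2, 1, 2, 2, 4, 2]

[1, 2, 2, 1, 2, 2, 4, 2]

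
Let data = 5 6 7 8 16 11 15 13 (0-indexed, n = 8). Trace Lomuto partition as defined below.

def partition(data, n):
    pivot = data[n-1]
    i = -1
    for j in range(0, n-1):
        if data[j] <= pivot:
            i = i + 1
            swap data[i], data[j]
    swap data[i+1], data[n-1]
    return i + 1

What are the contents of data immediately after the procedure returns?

5 6 7 8 11 13 15 16

pivot = data[7] = 13; i = -1
j=0: data[0]=5 ≤ 13 → i=0, swap data[0],data[0] (no change) → 5 6 7 8 16 11 15 13
j=1: data[1]=6 ≤ 13 → i=1, swap data[1],data[1] (no change) → 5 6 7 8 16 11 15 13
j=2: data[2]=7 ≤ 13 → i=2, swap data[2],data[2] (no change) → 5 6 7 8 16 11 15 13
j=3: data[3]=8 ≤ 13 → i=3, swap data[3],data[3] (no change) → 5 6 7 8 16 11 15 13
j=4: data[4]=16 > 13 → no swap
j=5: data[5]=11 ≤ 13 → i=4, swap data[4],data[5] → 5 6 7 8 11 16 15 13
j=6: data[6]=15 > 13 → no swap
final swap data[5],data[7] → 5 6 7 8 11 13 15 16; return 5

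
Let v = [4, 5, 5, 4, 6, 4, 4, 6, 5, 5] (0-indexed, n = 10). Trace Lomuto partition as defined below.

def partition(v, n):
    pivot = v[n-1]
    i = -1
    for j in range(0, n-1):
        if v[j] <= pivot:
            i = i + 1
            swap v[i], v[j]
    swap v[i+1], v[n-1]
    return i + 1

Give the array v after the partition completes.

pivot = v[9] = 5; i = -1
j=0: v[0]=4 ≤ 5 → i=0, swap v[0],v[0] (no change) → [4, 5, 5, 4, 6, 4, 4, 6, 5, 5]
j=1: v[1]=5 ≤ 5 → i=1, swap v[1],v[1] (no change) → [4, 5, 5, 4, 6, 4, 4, 6, 5, 5]
j=2: v[2]=5 ≤ 5 → i=2, swap v[2],v[2] (no change) → [4, 5, 5, 4, 6, 4, 4, 6, 5, 5]
j=3: v[3]=4 ≤ 5 → i=3, swap v[3],v[3] (no change) → [4, 5, 5, 4, 6, 4, 4, 6, 5, 5]
j=4: v[4]=6 > 5 → no swap
j=5: v[5]=4 ≤ 5 → i=4, swap v[4],v[5] → [4, 5, 5, 4, 4, 6, 4, 6, 5, 5]
j=6: v[6]=4 ≤ 5 → i=5, swap v[5],v[6] → [4, 5, 5, 4, 4, 4, 6, 6, 5, 5]
j=7: v[7]=6 > 5 → no swap
j=8: v[8]=5 ≤ 5 → i=6, swap v[6],v[8] → [4, 5, 5, 4, 4, 4, 5, 6, 6, 5]
final swap v[7],v[9] → [4, 5, 5, 4, 4, 4, 5, 5, 6, 6]; return 7

[4, 5, 5, 4, 4, 4, 5, 5, 6, 6]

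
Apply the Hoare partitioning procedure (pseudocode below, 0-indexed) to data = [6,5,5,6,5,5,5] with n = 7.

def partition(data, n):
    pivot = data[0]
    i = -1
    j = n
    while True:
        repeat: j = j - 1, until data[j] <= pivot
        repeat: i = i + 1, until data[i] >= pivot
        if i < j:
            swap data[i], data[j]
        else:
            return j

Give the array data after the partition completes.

pivot=6
j stops at 6 (5), i stops at 0 (6); swap ⇒ [5,5,5,6,5,5,6]
j stops at 5 (5), i stops at 3 (6); swap ⇒ [5,5,5,5,5,6,6]
j stops at 4, i stops at 5; i≥j ⇒ return 4. data=[5,5,5,5,5,6,6]

[5,5,5,5,5,6,6]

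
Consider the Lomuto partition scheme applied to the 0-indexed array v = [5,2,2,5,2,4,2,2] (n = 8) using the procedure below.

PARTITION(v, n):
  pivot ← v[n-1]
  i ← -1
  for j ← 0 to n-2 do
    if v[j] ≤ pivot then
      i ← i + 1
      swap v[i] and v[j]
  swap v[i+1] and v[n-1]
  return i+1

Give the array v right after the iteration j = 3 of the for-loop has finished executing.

[2,2,5,5,2,4,2,2]

pivot = v[7] = 2; i = -1
j=0: v[0]=5 > 2 → no swap
j=1: v[1]=2 ≤ 2 → i=0, swap v[0],v[1] → [2,5,2,5,2,4,2,2]
j=2: v[2]=2 ≤ 2 → i=1, swap v[1],v[2] → [2,2,5,5,2,4,2,2]
j=3: v[3]=5 > 2 → no swap
(after j=3) v = [2,2,5,5,2,4,2,2]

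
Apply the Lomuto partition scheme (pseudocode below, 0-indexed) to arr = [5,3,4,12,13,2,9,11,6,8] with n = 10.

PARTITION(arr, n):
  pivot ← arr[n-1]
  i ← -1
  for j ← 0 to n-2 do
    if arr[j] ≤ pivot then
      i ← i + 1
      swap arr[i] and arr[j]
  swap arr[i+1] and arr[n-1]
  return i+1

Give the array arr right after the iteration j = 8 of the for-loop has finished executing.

pivot=8, i=-1
j=0: 5≤8, i=0, swap(0,0) ⇒ [5,3,4,12,13,2,9,11,6,8]
j=1: 3≤8, i=1, swap(1,1) ⇒ [5,3,4,12,13,2,9,11,6,8]
j=2: 4≤8, i=2, swap(2,2) ⇒ [5,3,4,12,13,2,9,11,6,8]
j=3: 12>8, skip
j=4: 13>8, skip
j=5: 2≤8, i=3, swap(3,5) ⇒ [5,3,4,2,13,12,9,11,6,8]
j=6: 9>8, skip
j=7: 11>8, skip
j=8: 6≤8, i=4, swap(4,8) ⇒ [5,3,4,2,6,12,9,11,13,8]
(after j=8) arr = [5,3,4,2,6,12,9,11,13,8]

[5,3,4,2,6,12,9,11,13,8]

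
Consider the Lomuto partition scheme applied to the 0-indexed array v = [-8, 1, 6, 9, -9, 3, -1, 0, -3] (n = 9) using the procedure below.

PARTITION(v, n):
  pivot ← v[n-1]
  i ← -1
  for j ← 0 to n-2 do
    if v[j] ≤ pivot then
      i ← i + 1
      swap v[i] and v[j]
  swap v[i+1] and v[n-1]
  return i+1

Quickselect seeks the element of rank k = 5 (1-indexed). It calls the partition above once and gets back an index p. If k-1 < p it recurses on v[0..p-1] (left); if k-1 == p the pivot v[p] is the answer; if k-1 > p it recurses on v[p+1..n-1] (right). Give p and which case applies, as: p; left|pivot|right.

2; right

pivot=-3, i=-1
j=0: -8≤-3, i=0, swap(0,0) ⇒ [-8, 1, 6, 9, -9, 3, -1, 0, -3]
j=1: 1>-3, skip
j=2: 6>-3, skip
j=3: 9>-3, skip
j=4: -9≤-3, i=1, swap(1,4) ⇒ [-8, -9, 6, 9, 1, 3, -1, 0, -3]
j=5: 3>-3, skip
j=6: -1>-3, skip
j=7: 0>-3, skip
swap(2,8) ⇒ [-8, -9, -3, 9, 1, 3, -1, 0, 6]; return 2
p = 2; k-1 = 4 > 2 ⇒ right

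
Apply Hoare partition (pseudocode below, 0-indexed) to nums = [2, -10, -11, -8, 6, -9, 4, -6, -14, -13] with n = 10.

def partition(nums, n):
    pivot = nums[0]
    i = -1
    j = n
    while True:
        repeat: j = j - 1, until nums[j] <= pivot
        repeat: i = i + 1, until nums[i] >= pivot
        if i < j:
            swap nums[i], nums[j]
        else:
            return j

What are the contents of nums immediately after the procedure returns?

pivot = nums[0] = 2; i = -1, j = 10
j→9 (nums[9]=-13≤2), i→0 (nums[0]=2≥2); i<j, swap → [-13, -10, -11, -8, 6, -9, 4, -6, -14, 2]
j→8 (nums[8]=-14≤2), i→4 (nums[4]=6≥2); i<j, swap → [-13, -10, -11, -8, -14, -9, 4, -6, 6, 2]
j→7 (nums[7]=-6≤2), i→6 (nums[6]=4≥2); i<j, swap → [-13, -10, -11, -8, -14, -9, -6, 4, 6, 2]
j→6, i→7; i≥j, return j=6. nums = [-13, -10, -11, -8, -14, -9, -6, 4, 6, 2]

[-13, -10, -11, -8, -14, -9, -6, 4, 6, 2]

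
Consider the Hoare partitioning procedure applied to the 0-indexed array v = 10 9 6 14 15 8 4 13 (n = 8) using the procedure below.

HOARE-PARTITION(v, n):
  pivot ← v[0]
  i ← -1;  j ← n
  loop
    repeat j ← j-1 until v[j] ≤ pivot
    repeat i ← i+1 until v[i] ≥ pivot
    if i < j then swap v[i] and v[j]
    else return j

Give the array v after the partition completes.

4 9 6 8 15 14 10 13

pivot = v[0] = 10; i = -1, j = 8
j→6 (v[6]=4≤10), i→0 (v[0]=10≥10); i<j, swap → 4 9 6 14 15 8 10 13
j→5 (v[5]=8≤10), i→3 (v[3]=14≥10); i<j, swap → 4 9 6 8 15 14 10 13
j→3, i→4; i≥j, return j=3. v = 4 9 6 8 15 14 10 13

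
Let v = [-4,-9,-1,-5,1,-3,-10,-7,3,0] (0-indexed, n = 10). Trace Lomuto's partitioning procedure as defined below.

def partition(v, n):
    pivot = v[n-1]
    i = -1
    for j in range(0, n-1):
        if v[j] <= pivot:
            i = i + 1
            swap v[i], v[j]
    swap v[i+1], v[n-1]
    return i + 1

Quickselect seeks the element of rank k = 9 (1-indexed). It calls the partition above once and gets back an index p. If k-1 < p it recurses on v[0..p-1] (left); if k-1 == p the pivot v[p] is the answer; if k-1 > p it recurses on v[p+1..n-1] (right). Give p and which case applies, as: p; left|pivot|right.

7; right

pivot = v[9] = 0; i = -1
j=0: v[0]=-4 ≤ 0 → i=0, swap v[0],v[0] (no change) → [-4,-9,-1,-5,1,-3,-10,-7,3,0]
j=1: v[1]=-9 ≤ 0 → i=1, swap v[1],v[1] (no change) → [-4,-9,-1,-5,1,-3,-10,-7,3,0]
j=2: v[2]=-1 ≤ 0 → i=2, swap v[2],v[2] (no change) → [-4,-9,-1,-5,1,-3,-10,-7,3,0]
j=3: v[3]=-5 ≤ 0 → i=3, swap v[3],v[3] (no change) → [-4,-9,-1,-5,1,-3,-10,-7,3,0]
j=4: v[4]=1 > 0 → no swap
j=5: v[5]=-3 ≤ 0 → i=4, swap v[4],v[5] → [-4,-9,-1,-5,-3,1,-10,-7,3,0]
j=6: v[6]=-10 ≤ 0 → i=5, swap v[5],v[6] → [-4,-9,-1,-5,-3,-10,1,-7,3,0]
j=7: v[7]=-7 ≤ 0 → i=6, swap v[6],v[7] → [-4,-9,-1,-5,-3,-10,-7,1,3,0]
j=8: v[8]=3 > 0 → no swap
final swap v[7],v[9] → [-4,-9,-1,-5,-3,-10,-7,0,3,1]; return 7
p = 7; k-1 = 8 > 7 ⇒ right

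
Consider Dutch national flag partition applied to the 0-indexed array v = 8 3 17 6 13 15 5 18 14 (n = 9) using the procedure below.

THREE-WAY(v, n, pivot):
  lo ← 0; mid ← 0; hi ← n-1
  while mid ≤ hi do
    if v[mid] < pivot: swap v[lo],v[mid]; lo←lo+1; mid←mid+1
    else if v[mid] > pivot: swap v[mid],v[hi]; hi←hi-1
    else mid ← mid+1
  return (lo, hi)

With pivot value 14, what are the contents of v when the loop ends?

8 3 6 13 5 14 18 15 17

lo=0 mid=0 hi=8
8<14: swap(0,0), lo=1 mid=1 ⇒ 8 3 17 6 13 15 5 18 14
3<14: swap(1,1), lo=2 mid=2 ⇒ 8 3 17 6 13 15 5 18 14
17>14: swap(2,8), hi=7 ⇒ 8 3 14 6 13 15 5 18 17
14=14: mid=3
6<14: swap(2,3), lo=3 mid=4 ⇒ 8 3 6 14 13 15 5 18 17
13<14: swap(3,4), lo=4 mid=5 ⇒ 8 3 6 13 14 15 5 18 17
15>14: swap(5,7), hi=6 ⇒ 8 3 6 13 14 18 5 15 17
18>14: swap(5,6), hi=5 ⇒ 8 3 6 13 14 5 18 15 17
5<14: swap(4,5), lo=5 mid=6 ⇒ 8 3 6 13 5 14 18 15 17
done. lo=5 hi=5; v=8 3 6 13 5 14 18 15 17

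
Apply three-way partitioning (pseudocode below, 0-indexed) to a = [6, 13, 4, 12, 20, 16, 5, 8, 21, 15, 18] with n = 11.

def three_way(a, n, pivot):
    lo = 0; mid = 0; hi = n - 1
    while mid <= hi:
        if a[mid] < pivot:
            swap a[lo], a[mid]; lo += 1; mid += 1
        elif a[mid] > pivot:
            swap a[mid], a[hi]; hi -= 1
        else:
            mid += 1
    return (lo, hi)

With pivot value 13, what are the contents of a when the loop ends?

[6, 4, 12, 8, 5, 13, 16, 21, 15, 18, 20]

lo=0 mid=0 hi=10
6<13: swap(0,0), lo=1 mid=1 ⇒ [6, 13, 4, 12, 20, 16, 5, 8, 21, 15, 18]
13=13: mid=2
4<13: swap(1,2), lo=2 mid=3 ⇒ [6, 4, 13, 12, 20, 16, 5, 8, 21, 15, 18]
12<13: swap(2,3), lo=3 mid=4 ⇒ [6, 4, 12, 13, 20, 16, 5, 8, 21, 15, 18]
20>13: swap(4,10), hi=9 ⇒ [6, 4, 12, 13, 18, 16, 5, 8, 21, 15, 20]
18>13: swap(4,9), hi=8 ⇒ [6, 4, 12, 13, 15, 16, 5, 8, 21, 18, 20]
15>13: swap(4,8), hi=7 ⇒ [6, 4, 12, 13, 21, 16, 5, 8, 15, 18, 20]
21>13: swap(4,7), hi=6 ⇒ [6, 4, 12, 13, 8, 16, 5, 21, 15, 18, 20]
8<13: swap(3,4), lo=4 mid=5 ⇒ [6, 4, 12, 8, 13, 16, 5, 21, 15, 18, 20]
16>13: swap(5,6), hi=5 ⇒ [6, 4, 12, 8, 13, 5, 16, 21, 15, 18, 20]
5<13: swap(4,5), lo=5 mid=6 ⇒ [6, 4, 12, 8, 5, 13, 16, 21, 15, 18, 20]
done. lo=5 hi=5; a=[6, 4, 12, 8, 5, 13, 16, 21, 15, 18, 20]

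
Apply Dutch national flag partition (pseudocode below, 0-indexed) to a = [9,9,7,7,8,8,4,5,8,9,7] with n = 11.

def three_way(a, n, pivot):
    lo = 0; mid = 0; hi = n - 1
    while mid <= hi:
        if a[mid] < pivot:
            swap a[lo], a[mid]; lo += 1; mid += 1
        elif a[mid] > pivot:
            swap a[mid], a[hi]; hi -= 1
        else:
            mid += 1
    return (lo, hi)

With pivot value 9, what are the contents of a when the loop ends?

[7,7,8,8,4,5,8,7,9,9,9]

pivot = 9; lo=0, mid=0, hi=10
a[mid]=9=9: mid=1
a[mid]=9=9: mid=2
a[mid]=7<9: swap a[0],a[2]; lo=1,mid=3 → [7,9,9,7,8,8,4,5,8,9,7]
a[mid]=7<9: swap a[1],a[3]; lo=2,mid=4 → [7,7,9,9,8,8,4,5,8,9,7]
a[mid]=8<9: swap a[2],a[4]; lo=3,mid=5 → [7,7,8,9,9,8,4,5,8,9,7]
a[mid]=8<9: swap a[3],a[5]; lo=4,mid=6 → [7,7,8,8,9,9,4,5,8,9,7]
a[mid]=4<9: swap a[4],a[6]; lo=5,mid=7 → [7,7,8,8,4,9,9,5,8,9,7]
a[mid]=5<9: swap a[5],a[7]; lo=6,mid=8 → [7,7,8,8,4,5,9,9,8,9,7]
a[mid]=8<9: swap a[6],a[8]; lo=7,mid=9 → [7,7,8,8,4,5,8,9,9,9,7]
a[mid]=9=9: mid=10
a[mid]=7<9: swap a[7],a[10]; lo=8,mid=11 → [7,7,8,8,4,5,8,7,9,9,9]
end: lo=8, hi=10; a = [7,7,8,8,4,5,8,7,9,9,9]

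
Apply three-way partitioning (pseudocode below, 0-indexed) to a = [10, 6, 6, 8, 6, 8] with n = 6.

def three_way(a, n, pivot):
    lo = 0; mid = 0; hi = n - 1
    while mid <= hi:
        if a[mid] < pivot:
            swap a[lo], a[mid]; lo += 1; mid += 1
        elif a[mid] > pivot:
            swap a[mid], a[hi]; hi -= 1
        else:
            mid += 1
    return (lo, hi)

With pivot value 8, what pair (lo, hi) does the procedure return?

lo=0 mid=0 hi=5
10>8: swap(0,5), hi=4 ⇒ [8, 6, 6, 8, 6, 10]
8=8: mid=1
6<8: swap(0,1), lo=1 mid=2 ⇒ [6, 8, 6, 8, 6, 10]
6<8: swap(1,2), lo=2 mid=3 ⇒ [6, 6, 8, 8, 6, 10]
8=8: mid=4
6<8: swap(2,4), lo=3 mid=5 ⇒ [6, 6, 6, 8, 8, 10]
done. lo=3 hi=4; a=[6, 6, 6, 8, 8, 10]

(3, 4)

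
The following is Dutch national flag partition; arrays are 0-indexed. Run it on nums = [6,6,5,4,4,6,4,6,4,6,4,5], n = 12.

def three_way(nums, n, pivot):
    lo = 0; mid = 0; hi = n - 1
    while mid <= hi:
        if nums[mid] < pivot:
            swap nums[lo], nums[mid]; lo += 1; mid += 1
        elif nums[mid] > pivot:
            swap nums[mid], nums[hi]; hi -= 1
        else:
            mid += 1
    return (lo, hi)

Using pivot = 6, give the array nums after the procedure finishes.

lo=0 mid=0 hi=11
6=6: mid=1
6=6: mid=2
5<6: swap(0,2), lo=1 mid=3 ⇒ [5,6,6,4,4,6,4,6,4,6,4,5]
4<6: swap(1,3), lo=2 mid=4 ⇒ [5,4,6,6,4,6,4,6,4,6,4,5]
4<6: swap(2,4), lo=3 mid=5 ⇒ [5,4,4,6,6,6,4,6,4,6,4,5]
6=6: mid=6
4<6: swap(3,6), lo=4 mid=7 ⇒ [5,4,4,4,6,6,6,6,4,6,4,5]
6=6: mid=8
4<6: swap(4,8), lo=5 mid=9 ⇒ [5,4,4,4,4,6,6,6,6,6,4,5]
6=6: mid=10
4<6: swap(5,10), lo=6 mid=11 ⇒ [5,4,4,4,4,4,6,6,6,6,6,5]
5<6: swap(6,11), lo=7 mid=12 ⇒ [5,4,4,4,4,4,5,6,6,6,6,6]
done. lo=7 hi=11; nums=[5,4,4,4,4,4,5,6,6,6,6,6]

[5,4,4,4,4,4,5,6,6,6,6,6]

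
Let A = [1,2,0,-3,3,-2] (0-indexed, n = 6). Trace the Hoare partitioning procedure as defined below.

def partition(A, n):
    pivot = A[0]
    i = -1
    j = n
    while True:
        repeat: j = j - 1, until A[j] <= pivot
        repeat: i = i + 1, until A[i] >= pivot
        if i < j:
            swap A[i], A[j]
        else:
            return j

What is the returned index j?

pivot=1
j stops at 5 (-2), i stops at 0 (1); swap ⇒ [-2,2,0,-3,3,1]
j stops at 3 (-3), i stops at 1 (2); swap ⇒ [-2,-3,0,2,3,1]
j stops at 2, i stops at 3; i≥j ⇒ return 2. A=[-2,-3,0,2,3,1]

2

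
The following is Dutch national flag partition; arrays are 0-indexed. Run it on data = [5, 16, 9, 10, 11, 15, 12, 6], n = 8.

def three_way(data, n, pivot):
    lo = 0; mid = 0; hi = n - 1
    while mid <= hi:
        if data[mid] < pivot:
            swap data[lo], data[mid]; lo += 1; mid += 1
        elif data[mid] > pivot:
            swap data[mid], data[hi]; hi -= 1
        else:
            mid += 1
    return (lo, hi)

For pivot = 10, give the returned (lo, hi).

(3, 3)

lo=0 mid=0 hi=7
5<10: swap(0,0), lo=1 mid=1 ⇒ [5, 16, 9, 10, 11, 15, 12, 6]
16>10: swap(1,7), hi=6 ⇒ [5, 6, 9, 10, 11, 15, 12, 16]
6<10: swap(1,1), lo=2 mid=2 ⇒ [5, 6, 9, 10, 11, 15, 12, 16]
9<10: swap(2,2), lo=3 mid=3 ⇒ [5, 6, 9, 10, 11, 15, 12, 16]
10=10: mid=4
11>10: swap(4,6), hi=5 ⇒ [5, 6, 9, 10, 12, 15, 11, 16]
12>10: swap(4,5), hi=4 ⇒ [5, 6, 9, 10, 15, 12, 11, 16]
15>10: swap(4,4), hi=3 ⇒ [5, 6, 9, 10, 15, 12, 11, 16]
done. lo=3 hi=3; data=[5, 6, 9, 10, 15, 12, 11, 16]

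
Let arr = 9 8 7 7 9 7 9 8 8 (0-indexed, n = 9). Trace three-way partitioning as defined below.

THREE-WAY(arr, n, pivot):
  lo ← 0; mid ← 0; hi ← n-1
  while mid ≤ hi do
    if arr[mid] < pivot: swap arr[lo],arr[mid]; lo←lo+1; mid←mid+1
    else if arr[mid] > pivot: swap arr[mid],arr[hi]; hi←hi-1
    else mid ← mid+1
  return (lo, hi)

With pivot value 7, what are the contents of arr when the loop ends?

7 7 7 9 8 9 8 8 9

lo=0 mid=0 hi=8
9>7: swap(0,8), hi=7 ⇒ 8 8 7 7 9 7 9 8 9
8>7: swap(0,7), hi=6 ⇒ 8 8 7 7 9 7 9 8 9
8>7: swap(0,6), hi=5 ⇒ 9 8 7 7 9 7 8 8 9
9>7: swap(0,5), hi=4 ⇒ 7 8 7 7 9 9 8 8 9
7=7: mid=1
8>7: swap(1,4), hi=3 ⇒ 7 9 7 7 8 9 8 8 9
9>7: swap(1,3), hi=2 ⇒ 7 7 7 9 8 9 8 8 9
7=7: mid=2
7=7: mid=3
done. lo=0 hi=2; arr=7 7 7 9 8 9 8 8 9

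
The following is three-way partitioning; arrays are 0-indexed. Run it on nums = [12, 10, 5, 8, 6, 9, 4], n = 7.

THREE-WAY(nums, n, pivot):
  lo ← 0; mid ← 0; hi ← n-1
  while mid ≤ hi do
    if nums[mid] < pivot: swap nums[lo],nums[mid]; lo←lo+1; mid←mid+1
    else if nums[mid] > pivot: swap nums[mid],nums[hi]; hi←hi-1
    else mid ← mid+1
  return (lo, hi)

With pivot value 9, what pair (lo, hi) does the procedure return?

(4, 4)

pivot = 9; lo=0, mid=0, hi=6
nums[mid]=12>9: swap nums[0],nums[6]; hi=5 → [4, 10, 5, 8, 6, 9, 12]
nums[mid]=4<9: swap nums[0],nums[0]; lo=1,mid=1 → [4, 10, 5, 8, 6, 9, 12]
nums[mid]=10>9: swap nums[1],nums[5]; hi=4 → [4, 9, 5, 8, 6, 10, 12]
nums[mid]=9=9: mid=2
nums[mid]=5<9: swap nums[1],nums[2]; lo=2,mid=3 → [4, 5, 9, 8, 6, 10, 12]
nums[mid]=8<9: swap nums[2],nums[3]; lo=3,mid=4 → [4, 5, 8, 9, 6, 10, 12]
nums[mid]=6<9: swap nums[3],nums[4]; lo=4,mid=5 → [4, 5, 8, 6, 9, 10, 12]
end: lo=4, hi=4; nums = [4, 5, 8, 6, 9, 10, 12]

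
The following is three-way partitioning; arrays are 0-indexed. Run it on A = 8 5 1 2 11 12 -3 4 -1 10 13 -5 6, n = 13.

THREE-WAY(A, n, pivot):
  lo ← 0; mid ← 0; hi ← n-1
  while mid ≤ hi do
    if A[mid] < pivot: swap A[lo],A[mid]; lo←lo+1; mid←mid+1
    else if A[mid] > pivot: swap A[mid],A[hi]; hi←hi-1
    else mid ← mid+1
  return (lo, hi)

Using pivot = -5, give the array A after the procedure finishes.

-5 1 2 11 12 -3 4 -1 10 13 5 6 8

lo=0 mid=0 hi=12
8>-5: swap(0,12), hi=11 ⇒ 6 5 1 2 11 12 -3 4 -1 10 13 -5 8
6>-5: swap(0,11), hi=10 ⇒ -5 5 1 2 11 12 -3 4 -1 10 13 6 8
-5=-5: mid=1
5>-5: swap(1,10), hi=9 ⇒ -5 13 1 2 11 12 -3 4 -1 10 5 6 8
13>-5: swap(1,9), hi=8 ⇒ -5 10 1 2 11 12 -3 4 -1 13 5 6 8
10>-5: swap(1,8), hi=7 ⇒ -5 -1 1 2 11 12 -3 4 10 13 5 6 8
-1>-5: swap(1,7), hi=6 ⇒ -5 4 1 2 11 12 -3 -1 10 13 5 6 8
4>-5: swap(1,6), hi=5 ⇒ -5 -3 1 2 11 12 4 -1 10 13 5 6 8
-3>-5: swap(1,5), hi=4 ⇒ -5 12 1 2 11 -3 4 -1 10 13 5 6 8
12>-5: swap(1,4), hi=3 ⇒ -5 11 1 2 12 -3 4 -1 10 13 5 6 8
11>-5: swap(1,3), hi=2 ⇒ -5 2 1 11 12 -3 4 -1 10 13 5 6 8
2>-5: swap(1,2), hi=1 ⇒ -5 1 2 11 12 -3 4 -1 10 13 5 6 8
1>-5: swap(1,1), hi=0 ⇒ -5 1 2 11 12 -3 4 -1 10 13 5 6 8
done. lo=0 hi=0; A=-5 1 2 11 12 -3 4 -1 10 13 5 6 8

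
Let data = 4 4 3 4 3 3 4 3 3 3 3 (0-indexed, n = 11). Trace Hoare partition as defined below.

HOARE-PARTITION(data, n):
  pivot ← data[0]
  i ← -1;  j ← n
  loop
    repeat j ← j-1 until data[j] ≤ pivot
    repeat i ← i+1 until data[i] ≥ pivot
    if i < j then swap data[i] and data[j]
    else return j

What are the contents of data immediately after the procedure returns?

pivot=4
j stops at 10 (3), i stops at 0 (4); swap ⇒ 3 4 3 4 3 3 4 3 3 3 4
j stops at 9 (3), i stops at 1 (4); swap ⇒ 3 3 3 4 3 3 4 3 3 4 4
j stops at 8 (3), i stops at 3 (4); swap ⇒ 3 3 3 3 3 3 4 3 4 4 4
j stops at 7 (3), i stops at 6 (4); swap ⇒ 3 3 3 3 3 3 3 4 4 4 4
j stops at 6, i stops at 7; i≥j ⇒ return 6. data=3 3 3 3 3 3 3 4 4 4 4

3 3 3 3 3 3 3 4 4 4 4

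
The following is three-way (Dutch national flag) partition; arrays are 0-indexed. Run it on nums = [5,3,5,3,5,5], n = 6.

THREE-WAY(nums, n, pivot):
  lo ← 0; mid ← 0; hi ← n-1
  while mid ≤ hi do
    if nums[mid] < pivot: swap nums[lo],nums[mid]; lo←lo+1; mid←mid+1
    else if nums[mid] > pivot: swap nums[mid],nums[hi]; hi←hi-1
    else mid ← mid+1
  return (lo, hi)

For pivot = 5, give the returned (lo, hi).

(2, 5)

lo=0 mid=0 hi=5
5=5: mid=1
3<5: swap(0,1), lo=1 mid=2 ⇒ [3,5,5,3,5,5]
5=5: mid=3
3<5: swap(1,3), lo=2 mid=4 ⇒ [3,3,5,5,5,5]
5=5: mid=5
5=5: mid=6
done. lo=2 hi=5; nums=[3,3,5,5,5,5]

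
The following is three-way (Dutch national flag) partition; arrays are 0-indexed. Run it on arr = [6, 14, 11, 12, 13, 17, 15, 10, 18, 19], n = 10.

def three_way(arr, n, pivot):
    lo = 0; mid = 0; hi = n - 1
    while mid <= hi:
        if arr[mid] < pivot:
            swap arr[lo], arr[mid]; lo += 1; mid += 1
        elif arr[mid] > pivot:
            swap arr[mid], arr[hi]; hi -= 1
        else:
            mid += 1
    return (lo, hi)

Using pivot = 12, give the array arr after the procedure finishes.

pivot = 12; lo=0, mid=0, hi=9
arr[mid]=6<12: swap arr[0],arr[0]; lo=1,mid=1 → [6, 14, 11, 12, 13, 17, 15, 10, 18, 19]
arr[mid]=14>12: swap arr[1],arr[9]; hi=8 → [6, 19, 11, 12, 13, 17, 15, 10, 18, 14]
arr[mid]=19>12: swap arr[1],arr[8]; hi=7 → [6, 18, 11, 12, 13, 17, 15, 10, 19, 14]
arr[mid]=18>12: swap arr[1],arr[7]; hi=6 → [6, 10, 11, 12, 13, 17, 15, 18, 19, 14]
arr[mid]=10<12: swap arr[1],arr[1]; lo=2,mid=2 → [6, 10, 11, 12, 13, 17, 15, 18, 19, 14]
arr[mid]=11<12: swap arr[2],arr[2]; lo=3,mid=3 → [6, 10, 11, 12, 13, 17, 15, 18, 19, 14]
arr[mid]=12=12: mid=4
arr[mid]=13>12: swap arr[4],arr[6]; hi=5 → [6, 10, 11, 12, 15, 17, 13, 18, 19, 14]
arr[mid]=15>12: swap arr[4],arr[5]; hi=4 → [6, 10, 11, 12, 17, 15, 13, 18, 19, 14]
arr[mid]=17>12: swap arr[4],arr[4]; hi=3 → [6, 10, 11, 12, 17, 15, 13, 18, 19, 14]
end: lo=3, hi=3; arr = [6, 10, 11, 12, 17, 15, 13, 18, 19, 14]

[6, 10, 11, 12, 17, 15, 13, 18, 19, 14]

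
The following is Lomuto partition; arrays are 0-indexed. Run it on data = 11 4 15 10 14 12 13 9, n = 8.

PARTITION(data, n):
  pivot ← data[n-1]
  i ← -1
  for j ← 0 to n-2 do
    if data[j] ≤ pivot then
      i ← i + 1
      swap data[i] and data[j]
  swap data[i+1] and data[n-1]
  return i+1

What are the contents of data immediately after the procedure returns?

4 9 15 10 14 12 13 11

pivot = data[7] = 9; i = -1
j=0: data[0]=11 > 9 → no swap
j=1: data[1]=4 ≤ 9 → i=0, swap data[0],data[1] → 4 11 15 10 14 12 13 9
j=2: data[2]=15 > 9 → no swap
j=3: data[3]=10 > 9 → no swap
j=4: data[4]=14 > 9 → no swap
j=5: data[5]=12 > 9 → no swap
j=6: data[6]=13 > 9 → no swap
final swap data[1],data[7] → 4 9 15 10 14 12 13 11; return 1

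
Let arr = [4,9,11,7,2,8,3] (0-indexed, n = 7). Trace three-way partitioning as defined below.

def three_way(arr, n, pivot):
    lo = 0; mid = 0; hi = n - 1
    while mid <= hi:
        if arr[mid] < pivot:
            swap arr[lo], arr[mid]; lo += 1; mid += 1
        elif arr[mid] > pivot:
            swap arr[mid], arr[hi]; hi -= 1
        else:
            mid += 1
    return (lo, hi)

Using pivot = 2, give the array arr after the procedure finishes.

lo=0 mid=0 hi=6
4>2: swap(0,6), hi=5 ⇒ [3,9,11,7,2,8,4]
3>2: swap(0,5), hi=4 ⇒ [8,9,11,7,2,3,4]
8>2: swap(0,4), hi=3 ⇒ [2,9,11,7,8,3,4]
2=2: mid=1
9>2: swap(1,3), hi=2 ⇒ [2,7,11,9,8,3,4]
7>2: swap(1,2), hi=1 ⇒ [2,11,7,9,8,3,4]
11>2: swap(1,1), hi=0 ⇒ [2,11,7,9,8,3,4]
done. lo=0 hi=0; arr=[2,11,7,9,8,3,4]

[2,11,7,9,8,3,4]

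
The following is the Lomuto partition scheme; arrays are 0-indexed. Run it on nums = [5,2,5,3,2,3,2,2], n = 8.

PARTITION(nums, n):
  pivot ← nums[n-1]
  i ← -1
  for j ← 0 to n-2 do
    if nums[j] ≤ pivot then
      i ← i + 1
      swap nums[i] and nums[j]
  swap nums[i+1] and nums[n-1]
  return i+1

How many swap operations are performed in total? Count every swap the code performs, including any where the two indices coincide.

4

pivot=2, i=-1
j=0: 5>2, skip
j=1: 2≤2, i=0, swap(0,1) ⇒ [2,5,5,3,2,3,2,2]
j=2: 5>2, skip
j=3: 3>2, skip
j=4: 2≤2, i=1, swap(1,4) ⇒ [2,2,5,3,5,3,2,2]
j=5: 3>2, skip
j=6: 2≤2, i=2, swap(2,6) ⇒ [2,2,2,3,5,3,5,2]
swap(3,7) ⇒ [2,2,2,2,5,3,5,3]; return 3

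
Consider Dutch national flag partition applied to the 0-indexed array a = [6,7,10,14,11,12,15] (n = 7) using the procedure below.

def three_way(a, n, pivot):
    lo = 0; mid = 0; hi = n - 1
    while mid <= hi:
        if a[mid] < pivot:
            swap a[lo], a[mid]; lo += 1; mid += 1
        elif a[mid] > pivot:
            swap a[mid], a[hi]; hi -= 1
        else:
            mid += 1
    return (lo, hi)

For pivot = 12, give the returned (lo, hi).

(4, 4)

lo=0 mid=0 hi=6
6<12: swap(0,0), lo=1 mid=1 ⇒ [6,7,10,14,11,12,15]
7<12: swap(1,1), lo=2 mid=2 ⇒ [6,7,10,14,11,12,15]
10<12: swap(2,2), lo=3 mid=3 ⇒ [6,7,10,14,11,12,15]
14>12: swap(3,6), hi=5 ⇒ [6,7,10,15,11,12,14]
15>12: swap(3,5), hi=4 ⇒ [6,7,10,12,11,15,14]
12=12: mid=4
11<12: swap(3,4), lo=4 mid=5 ⇒ [6,7,10,11,12,15,14]
done. lo=4 hi=4; a=[6,7,10,11,12,15,14]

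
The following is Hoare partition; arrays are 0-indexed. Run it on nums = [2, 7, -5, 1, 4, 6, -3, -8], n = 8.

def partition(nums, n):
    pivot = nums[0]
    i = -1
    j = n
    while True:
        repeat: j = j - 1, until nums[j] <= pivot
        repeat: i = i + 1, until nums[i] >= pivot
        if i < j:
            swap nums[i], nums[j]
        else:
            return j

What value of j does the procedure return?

3

pivot = nums[0] = 2; i = -1, j = 8
j→7 (nums[7]=-8≤2), i→0 (nums[0]=2≥2); i<j, swap → [-8, 7, -5, 1, 4, 6, -3, 2]
j→6 (nums[6]=-3≤2), i→1 (nums[1]=7≥2); i<j, swap → [-8, -3, -5, 1, 4, 6, 7, 2]
j→3, i→4; i≥j, return j=3. nums = [-8, -3, -5, 1, 4, 6, 7, 2]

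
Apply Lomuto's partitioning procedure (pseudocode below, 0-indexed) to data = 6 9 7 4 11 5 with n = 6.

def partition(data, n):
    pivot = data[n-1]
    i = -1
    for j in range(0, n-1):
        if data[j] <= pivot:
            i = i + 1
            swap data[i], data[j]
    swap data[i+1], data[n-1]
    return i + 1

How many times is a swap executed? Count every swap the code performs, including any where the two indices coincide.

pivot = data[5] = 5; i = -1
j=0: data[0]=6 > 5 → no swap
j=1: data[1]=9 > 5 → no swap
j=2: data[2]=7 > 5 → no swap
j=3: data[3]=4 ≤ 5 → i=0, swap data[0],data[3] → 4 9 7 6 11 5
j=4: data[4]=11 > 5 → no swap
final swap data[1],data[5] → 4 5 7 6 11 9; return 1

2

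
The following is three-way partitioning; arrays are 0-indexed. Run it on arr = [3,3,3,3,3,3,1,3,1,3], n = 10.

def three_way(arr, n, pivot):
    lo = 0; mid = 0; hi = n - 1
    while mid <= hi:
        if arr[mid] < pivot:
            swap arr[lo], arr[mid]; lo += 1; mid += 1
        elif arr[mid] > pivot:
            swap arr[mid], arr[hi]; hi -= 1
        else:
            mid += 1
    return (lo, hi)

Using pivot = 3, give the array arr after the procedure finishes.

pivot = 3; lo=0, mid=0, hi=9
arr[mid]=3=3: mid=1
arr[mid]=3=3: mid=2
arr[mid]=3=3: mid=3
arr[mid]=3=3: mid=4
arr[mid]=3=3: mid=5
arr[mid]=3=3: mid=6
arr[mid]=1<3: swap arr[0],arr[6]; lo=1,mid=7 → [1,3,3,3,3,3,3,3,1,3]
arr[mid]=3=3: mid=8
arr[mid]=1<3: swap arr[1],arr[8]; lo=2,mid=9 → [1,1,3,3,3,3,3,3,3,3]
arr[mid]=3=3: mid=10
end: lo=2, hi=9; arr = [1,1,3,3,3,3,3,3,3,3]

[1,1,3,3,3,3,3,3,3,3]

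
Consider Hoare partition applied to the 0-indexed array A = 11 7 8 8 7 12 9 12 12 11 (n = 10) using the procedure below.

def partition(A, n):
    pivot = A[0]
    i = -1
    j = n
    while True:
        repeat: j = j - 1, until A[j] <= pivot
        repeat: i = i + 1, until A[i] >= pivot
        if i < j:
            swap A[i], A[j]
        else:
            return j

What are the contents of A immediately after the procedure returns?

pivot = A[0] = 11; i = -1, j = 10
j→9 (A[9]=11≤11), i→0 (A[0]=11≥11); i<j, swap → 11 7 8 8 7 12 9 12 12 11
j→6 (A[6]=9≤11), i→5 (A[5]=12≥11); i<j, swap → 11 7 8 8 7 9 12 12 12 11
j→5, i→6; i≥j, return j=5. A = 11 7 8 8 7 9 12 12 12 11

11 7 8 8 7 9 12 12 12 11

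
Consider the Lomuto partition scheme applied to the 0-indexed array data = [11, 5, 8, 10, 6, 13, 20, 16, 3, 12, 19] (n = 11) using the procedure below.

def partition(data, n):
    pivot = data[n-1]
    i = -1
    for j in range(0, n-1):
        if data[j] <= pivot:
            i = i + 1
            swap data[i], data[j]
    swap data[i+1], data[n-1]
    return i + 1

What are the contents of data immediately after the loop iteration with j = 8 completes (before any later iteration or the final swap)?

pivot=19, i=-1
j=0: 11≤19, i=0, swap(0,0) ⇒ [11, 5, 8, 10, 6, 13, 20, 16, 3, 12, 19]
j=1: 5≤19, i=1, swap(1,1) ⇒ [11, 5, 8, 10, 6, 13, 20, 16, 3, 12, 19]
j=2: 8≤19, i=2, swap(2,2) ⇒ [11, 5, 8, 10, 6, 13, 20, 16, 3, 12, 19]
j=3: 10≤19, i=3, swap(3,3) ⇒ [11, 5, 8, 10, 6, 13, 20, 16, 3, 12, 19]
j=4: 6≤19, i=4, swap(4,4) ⇒ [11, 5, 8, 10, 6, 13, 20, 16, 3, 12, 19]
j=5: 13≤19, i=5, swap(5,5) ⇒ [11, 5, 8, 10, 6, 13, 20, 16, 3, 12, 19]
j=6: 20>19, skip
j=7: 16≤19, i=6, swap(6,7) ⇒ [11, 5, 8, 10, 6, 13, 16, 20, 3, 12, 19]
j=8: 3≤19, i=7, swap(7,8) ⇒ [11, 5, 8, 10, 6, 13, 16, 3, 20, 12, 19]
(after j=8) data = [11, 5, 8, 10, 6, 13, 16, 3, 20, 12, 19]

[11, 5, 8, 10, 6, 13, 16, 3, 20, 12, 19]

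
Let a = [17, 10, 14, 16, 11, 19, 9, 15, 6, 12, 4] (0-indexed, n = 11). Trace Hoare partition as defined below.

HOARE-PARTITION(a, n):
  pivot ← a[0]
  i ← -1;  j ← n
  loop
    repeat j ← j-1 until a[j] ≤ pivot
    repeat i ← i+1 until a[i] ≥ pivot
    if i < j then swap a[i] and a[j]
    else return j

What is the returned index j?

pivot = a[0] = 17; i = -1, j = 11
j→10 (a[10]=4≤17), i→0 (a[0]=17≥17); i<j, swap → [4, 10, 14, 16, 11, 19, 9, 15, 6, 12, 17]
j→9 (a[9]=12≤17), i→5 (a[5]=19≥17); i<j, swap → [4, 10, 14, 16, 11, 12, 9, 15, 6, 19, 17]
j→8, i→9; i≥j, return j=8. a = [4, 10, 14, 16, 11, 12, 9, 15, 6, 19, 17]

8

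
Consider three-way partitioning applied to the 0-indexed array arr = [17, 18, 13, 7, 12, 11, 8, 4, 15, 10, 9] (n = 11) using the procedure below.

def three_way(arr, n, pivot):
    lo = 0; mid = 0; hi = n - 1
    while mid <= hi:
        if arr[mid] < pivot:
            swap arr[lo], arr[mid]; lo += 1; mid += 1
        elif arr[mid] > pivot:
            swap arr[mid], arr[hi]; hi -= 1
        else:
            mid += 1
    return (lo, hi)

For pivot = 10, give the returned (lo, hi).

lo=0 mid=0 hi=10
17>10: swap(0,10), hi=9 ⇒ [9, 18, 13, 7, 12, 11, 8, 4, 15, 10, 17]
9<10: swap(0,0), lo=1 mid=1 ⇒ [9, 18, 13, 7, 12, 11, 8, 4, 15, 10, 17]
18>10: swap(1,9), hi=8 ⇒ [9, 10, 13, 7, 12, 11, 8, 4, 15, 18, 17]
10=10: mid=2
13>10: swap(2,8), hi=7 ⇒ [9, 10, 15, 7, 12, 11, 8, 4, 13, 18, 17]
15>10: swap(2,7), hi=6 ⇒ [9, 10, 4, 7, 12, 11, 8, 15, 13, 18, 17]
4<10: swap(1,2), lo=2 mid=3 ⇒ [9, 4, 10, 7, 12, 11, 8, 15, 13, 18, 17]
7<10: swap(2,3), lo=3 mid=4 ⇒ [9, 4, 7, 10, 12, 11, 8, 15, 13, 18, 17]
12>10: swap(4,6), hi=5 ⇒ [9, 4, 7, 10, 8, 11, 12, 15, 13, 18, 17]
8<10: swap(3,4), lo=4 mid=5 ⇒ [9, 4, 7, 8, 10, 11, 12, 15, 13, 18, 17]
11>10: swap(5,5), hi=4 ⇒ [9, 4, 7, 8, 10, 11, 12, 15, 13, 18, 17]
done. lo=4 hi=4; arr=[9, 4, 7, 8, 10, 11, 12, 15, 13, 18, 17]

(4, 4)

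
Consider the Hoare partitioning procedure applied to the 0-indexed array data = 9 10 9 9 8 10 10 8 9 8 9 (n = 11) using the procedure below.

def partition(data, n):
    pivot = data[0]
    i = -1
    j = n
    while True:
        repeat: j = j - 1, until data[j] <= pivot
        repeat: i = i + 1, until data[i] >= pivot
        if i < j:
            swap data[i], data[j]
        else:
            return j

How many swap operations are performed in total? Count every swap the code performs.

4

pivot=9
j stops at 10 (9), i stops at 0 (9); swap ⇒ 9 10 9 9 8 10 10 8 9 8 9
j stops at 9 (8), i stops at 1 (10); swap ⇒ 9 8 9 9 8 10 10 8 9 10 9
j stops at 8 (9), i stops at 2 (9); swap ⇒ 9 8 9 9 8 10 10 8 9 10 9
j stops at 7 (8), i stops at 3 (9); swap ⇒ 9 8 9 8 8 10 10 9 9 10 9
j stops at 4, i stops at 5; i≥j ⇒ return 4. data=9 8 9 8 8 10 10 9 9 10 9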